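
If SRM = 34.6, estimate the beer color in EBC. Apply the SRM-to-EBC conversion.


EBC = SRM · 1.97
EBC = 34.6 · 1.97

68.1620 EBC


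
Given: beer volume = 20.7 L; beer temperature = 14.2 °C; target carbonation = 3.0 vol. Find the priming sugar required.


residual = 14.695·(0.01821 + 0.09011·e^(−0.04·T));  sugar = (target − residual)·4.0·V
residual = 14.695·(0.01821 + 0.09011·e^(−0.04·14.2)) = 1.0179
sugar = (3.0 − 1.0179)·4.0·20.7

164.1142 g


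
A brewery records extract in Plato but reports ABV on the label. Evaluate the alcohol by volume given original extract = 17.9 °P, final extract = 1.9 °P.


SG = 259/(259 − P);  ABV = (OG − FG)·131.25
OG = 259/(259 − 17.9) = 1.0742
FG = 259/(259 − 1.9) = 1.0074
ABV = (1.0742 − 1.0074)·131.25

8.7744 % ABV


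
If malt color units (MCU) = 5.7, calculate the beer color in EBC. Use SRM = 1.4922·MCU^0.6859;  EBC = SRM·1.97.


SRM = 1.4922·5.7^0.6859 = 4.9236
EBC = 4.9236·1.97

9.6995 EBC


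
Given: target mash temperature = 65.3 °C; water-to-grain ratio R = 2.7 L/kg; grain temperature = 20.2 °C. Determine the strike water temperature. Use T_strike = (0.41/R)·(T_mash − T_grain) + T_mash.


T_strike = (0.41/2.7)·(65.3 − 20.2) + 65.3

72.1485 °C


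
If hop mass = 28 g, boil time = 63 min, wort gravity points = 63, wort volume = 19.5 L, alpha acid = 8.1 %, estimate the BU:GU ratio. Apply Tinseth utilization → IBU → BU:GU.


U = 1.65·0.000125^(GP/1000)·(1−e^(−0.04t))/4.15;  IBU = (α/100)·m·U·1000/V;  BU:GU = IBU/GP
U = 1.65·0.000125^(63/1000)·(1−e^(−0.04·63))/4.15 = 0.2075
IBU = (8.1/100)·28·0.2075·1000/19.5 = 24.1391
BU:GU = 24.1391/63

0.3832


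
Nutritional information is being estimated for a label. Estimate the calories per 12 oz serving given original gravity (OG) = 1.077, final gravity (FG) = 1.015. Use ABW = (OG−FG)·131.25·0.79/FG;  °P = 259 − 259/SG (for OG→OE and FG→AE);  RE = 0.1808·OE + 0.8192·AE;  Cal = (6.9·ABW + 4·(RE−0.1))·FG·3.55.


ABW = (1.077 − 1.015)·131.25·0.79/1.015 = 6.3336
OE = 259 − 259/1.077 = 18.5172 °P
AE = 259 − 259/1.015 = 3.8276 °P
RE = 0.1808·18.5172 + 0.8192·3.8276 = 6.4835 °P
Cal = (6.9·6.3336 + 4·(6.4835−0.1))·1.015·3.55

249.4740 kcal


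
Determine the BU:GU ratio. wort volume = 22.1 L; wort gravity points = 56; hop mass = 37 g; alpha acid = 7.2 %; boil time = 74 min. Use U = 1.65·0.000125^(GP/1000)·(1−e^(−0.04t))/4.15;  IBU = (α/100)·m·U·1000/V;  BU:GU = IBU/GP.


U = 1.65·0.000125^(56/1000)·(1−e^(−0.04·74))/4.15 = 0.2279
IBU = (7.2/100)·37·0.2279·1000/22.1 = 27.4724
BU:GU = 27.4724/56

0.4906


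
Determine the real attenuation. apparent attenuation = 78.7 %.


RA = AA · 0.8192
RA = 78.7 · 0.8192

64.4710 %


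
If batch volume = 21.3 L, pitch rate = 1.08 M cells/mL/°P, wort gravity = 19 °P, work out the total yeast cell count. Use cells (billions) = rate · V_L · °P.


cells = 1.08 · 21.3 · 19

437.0760 billion cells


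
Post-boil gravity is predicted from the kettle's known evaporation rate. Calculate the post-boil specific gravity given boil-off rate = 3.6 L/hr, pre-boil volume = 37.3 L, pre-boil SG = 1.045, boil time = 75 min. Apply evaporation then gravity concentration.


V_post = V_pre − rate·(t/60);  SG_post = 1 + (SG_pre−1)·V_pre/V_post
V_post = 37.3 − 3.6·(75/60) = 32.8000
SG_post = 1 + (1.045 − 1)·37.3/32.8000

1.0512


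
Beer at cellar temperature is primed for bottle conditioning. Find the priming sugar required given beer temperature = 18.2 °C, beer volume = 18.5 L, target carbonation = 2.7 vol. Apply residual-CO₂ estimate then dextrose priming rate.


residual = 14.695·(0.01821 + 0.09011·e^(−0.04·T));  sugar = (target − residual)·4.0·V
residual = 14.695·(0.01821 + 0.09011·e^(−0.04·18.2)) = 0.9070
sugar = (2.7 − 0.9070)·4.0·18.5

132.6819 g


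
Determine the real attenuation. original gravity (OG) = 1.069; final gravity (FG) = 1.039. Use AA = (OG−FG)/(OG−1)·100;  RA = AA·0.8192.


AA = (1.069 − 1.039)/(1.069 − 1)·100 = 43.4783
RA = 43.4783·0.8192

35.6174 %


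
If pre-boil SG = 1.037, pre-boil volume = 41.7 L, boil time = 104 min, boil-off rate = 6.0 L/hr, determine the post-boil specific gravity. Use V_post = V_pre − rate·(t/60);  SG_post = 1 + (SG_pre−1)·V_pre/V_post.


V_post = 41.7 − 6.0·(104/60) = 31.3000
SG_post = 1 + (1.037 − 1)·41.7/31.3000

1.0493


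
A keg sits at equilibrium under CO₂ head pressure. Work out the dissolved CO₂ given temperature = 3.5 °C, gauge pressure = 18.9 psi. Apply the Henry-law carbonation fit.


vols = (P + 14.695)·(0.01821 + 0.09011·e^(−0.04·T))
vols = (18.9 + 14.695)·(0.01821 + 0.09011·e^(−0.04·3.5))

3.2435 volumes


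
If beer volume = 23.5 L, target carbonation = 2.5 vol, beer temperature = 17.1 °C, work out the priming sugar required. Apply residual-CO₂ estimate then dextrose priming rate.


residual = 14.695·(0.01821 + 0.09011·e^(−0.04·T));  sugar = (target − residual)·4.0·V
residual = 14.695·(0.01821 + 0.09011·e^(−0.04·17.1)) = 0.9358
sugar = (2.5 − 0.9358)·4.0·23.5

147.0383 g


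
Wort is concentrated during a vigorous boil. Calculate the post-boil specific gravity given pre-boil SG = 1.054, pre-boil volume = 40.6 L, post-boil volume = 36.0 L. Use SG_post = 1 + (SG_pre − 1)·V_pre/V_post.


pts_pre = (1.054 − 1)·1000 = 54.0000
pts_post = 54.0000·40.6/36.0 = 60.9000
SG_post = 1 + 60.9000/1000

1.0609


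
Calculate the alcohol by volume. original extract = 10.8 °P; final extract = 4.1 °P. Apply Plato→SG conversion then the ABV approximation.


SG = 259/(259 − P);  ABV = (OG − FG)·131.25
OG = 259/(259 − 10.8) = 1.0435
FG = 259/(259 − 4.1) = 1.0161
ABV = (1.0435 − 1.0161)·131.25

3.6000 % ABV


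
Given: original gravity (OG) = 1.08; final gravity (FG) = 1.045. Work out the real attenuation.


AA = (OG−FG)/(OG−1)·100;  RA = AA·0.8192
AA = (1.08 − 1.045)/(1.08 − 1)·100 = 43.7500
RA = 43.7500·0.8192

35.8400 %


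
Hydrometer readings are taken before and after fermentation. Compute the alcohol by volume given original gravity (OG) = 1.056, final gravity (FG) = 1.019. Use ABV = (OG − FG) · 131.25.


ABV = (1.056 − 1.019) · 131.25

4.8563 % ABV


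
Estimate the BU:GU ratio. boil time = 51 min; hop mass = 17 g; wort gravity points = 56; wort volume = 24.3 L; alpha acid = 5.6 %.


U = 1.65·0.000125^(GP/1000)·(1−e^(−0.04t))/4.15;  IBU = (α/100)·m·U·1000/V;  BU:GU = IBU/GP
U = 1.65·0.000125^(56/1000)·(1−e^(−0.04·51))/4.15 = 0.2091
IBU = (5.6/100)·17·0.2091·1000/24.3 = 8.1922
BU:GU = 8.1922/56

0.1463


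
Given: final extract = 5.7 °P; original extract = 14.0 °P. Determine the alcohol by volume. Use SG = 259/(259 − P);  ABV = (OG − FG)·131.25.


OG = 259/(259 − 14.0) = 1.0571
FG = 259/(259 − 5.7) = 1.0225
ABV = (1.0571 − 1.0225)·131.25

4.5465 % ABV


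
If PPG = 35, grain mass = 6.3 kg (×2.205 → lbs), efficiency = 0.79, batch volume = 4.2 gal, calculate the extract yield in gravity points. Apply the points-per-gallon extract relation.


points = lbs × PPG × eff / vol
lbs = 6.3 × 2.205 = 13.8915
points = 13.8915 × 35 × 0.79 / 4.2

91.4524 points


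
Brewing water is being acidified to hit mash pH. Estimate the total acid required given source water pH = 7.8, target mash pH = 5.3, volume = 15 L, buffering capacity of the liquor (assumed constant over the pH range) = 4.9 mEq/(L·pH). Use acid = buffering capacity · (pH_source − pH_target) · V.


acid = 4.9 · (7.8 − 5.3) · 15

183.7500 mEq


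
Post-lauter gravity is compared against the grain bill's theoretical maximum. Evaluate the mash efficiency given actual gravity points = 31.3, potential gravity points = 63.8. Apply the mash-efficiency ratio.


efficiency = actual / potential × 100
efficiency = 31.3 / 63.8 × 100

49.0596 %


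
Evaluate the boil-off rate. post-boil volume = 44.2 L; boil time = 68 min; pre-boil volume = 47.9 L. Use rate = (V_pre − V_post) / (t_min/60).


rate = (47.9 − 44.2) / (68/60)

3.2647 L/hr


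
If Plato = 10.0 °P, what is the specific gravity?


SG = 259/(259 − P)
SG = 259/(259 − 10.0)

1.0402


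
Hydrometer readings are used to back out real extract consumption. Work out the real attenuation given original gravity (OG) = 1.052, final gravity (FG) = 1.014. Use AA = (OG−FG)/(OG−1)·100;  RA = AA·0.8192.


AA = (1.052 − 1.014)/(1.052 − 1)·100 = 73.0769
RA = 73.0769·0.8192

59.8646 %


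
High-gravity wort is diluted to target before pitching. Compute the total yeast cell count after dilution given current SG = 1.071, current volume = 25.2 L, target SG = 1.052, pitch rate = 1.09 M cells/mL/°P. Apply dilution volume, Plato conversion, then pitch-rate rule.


V_w = V·((SG_c−1)/(SG_t−1)−1);  °P = 259 − 259/SG_t;  cells = rate·(V+V_w)·°P
V_w = 25.2·((1.071−1)/(1.052−1)−1) = 9.2077
V_final = 25.2 + 9.2077 = 34.4077
°P = 259 − 259/1.052 = 12.8023
cells = 1.09·34.4077·12.8023

480.1417 billion cells


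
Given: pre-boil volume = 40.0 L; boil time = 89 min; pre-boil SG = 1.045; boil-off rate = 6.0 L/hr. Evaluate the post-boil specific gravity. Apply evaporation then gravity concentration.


V_post = V_pre − rate·(t/60);  SG_post = 1 + (SG_pre−1)·V_pre/V_post
V_post = 40.0 − 6.0·(89/60) = 31.1000
SG_post = 1 + (1.045 − 1)·40.0/31.1000

1.0579


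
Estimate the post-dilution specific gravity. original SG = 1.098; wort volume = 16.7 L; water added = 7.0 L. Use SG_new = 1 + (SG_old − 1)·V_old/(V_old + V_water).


pts = (1.098 − 1)·1000·16.7/(16.7 + 7.0) = 69.0549
SG_new = 1 + 69.0549/1000

1.0691


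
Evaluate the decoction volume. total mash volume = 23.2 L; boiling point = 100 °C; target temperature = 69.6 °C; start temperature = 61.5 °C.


V_dec = V_total·(T_target − T_start)/(T_boil − T_start)
V_dec = 23.2·(69.6 − 61.5)/(100 − 61.5)

4.8810 L


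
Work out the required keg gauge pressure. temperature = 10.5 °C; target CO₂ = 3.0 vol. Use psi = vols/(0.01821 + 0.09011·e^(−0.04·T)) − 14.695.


psi = 3.0/(0.01821 + 0.09011·e^(−0.04·10.5)) − 14.695

24.0564 psi


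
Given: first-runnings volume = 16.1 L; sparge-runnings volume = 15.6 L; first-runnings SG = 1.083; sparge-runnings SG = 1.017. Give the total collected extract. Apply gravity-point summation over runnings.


total = Σ (SG_i − 1)·1000·V_i
first = (1.083 − 1)·1000·16.1 = 1336.3000
sparge = (1.017 − 1)·1000·15.6 = 265.2000
total = 1336.3000 + 265.2000

1601.5000 gravity·L


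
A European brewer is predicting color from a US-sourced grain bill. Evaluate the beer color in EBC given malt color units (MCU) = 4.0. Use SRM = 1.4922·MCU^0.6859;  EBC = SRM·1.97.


SRM = 1.4922·4.0^0.6859 = 3.8617
EBC = 3.8617·1.97

7.6076 EBC


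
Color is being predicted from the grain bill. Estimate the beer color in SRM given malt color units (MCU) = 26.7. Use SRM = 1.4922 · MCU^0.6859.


SRM = 1.4922 · 26.7^0.6859

14.1994 SRM


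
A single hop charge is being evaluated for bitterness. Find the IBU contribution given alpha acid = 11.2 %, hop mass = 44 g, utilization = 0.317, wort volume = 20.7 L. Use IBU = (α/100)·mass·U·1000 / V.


IBU = (11.2/100)·44·0.317·1000 / 20.7

75.4674 IBU


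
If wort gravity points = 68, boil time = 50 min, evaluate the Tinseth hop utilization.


U = 1.65·0.000125^(GP/1000) · (1 − e^(−0.04·t))/4.15
bigness = 1.65·0.000125^(68/1000) = 0.8955
boil_factor = (1 − e^(−0.04·50))/4.15 = 0.2084
U = 0.8955 · 0.2084

0.1866


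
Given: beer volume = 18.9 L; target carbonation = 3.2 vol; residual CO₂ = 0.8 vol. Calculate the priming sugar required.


sugar = (target − residual)·4.0·V
sugar = (3.2 − 0.8)·4.0·18.9

181.4400 g


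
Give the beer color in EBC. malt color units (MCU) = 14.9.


SRM = 1.4922·MCU^0.6859;  EBC = SRM·1.97
SRM = 1.4922·14.9^0.6859 = 9.5173
EBC = 9.5173·1.97

18.7492 EBC


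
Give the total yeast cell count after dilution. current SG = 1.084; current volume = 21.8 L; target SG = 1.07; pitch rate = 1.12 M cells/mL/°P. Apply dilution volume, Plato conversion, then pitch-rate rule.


V_w = V·((SG_c−1)/(SG_t−1)−1);  °P = 259 − 259/SG_t;  cells = rate·(V+V_w)·°P
V_w = 21.8·((1.084−1)/(1.07−1)−1) = 4.3600
V_final = 21.8 + 4.3600 = 26.1600
°P = 259 − 259/1.07 = 16.9439
cells = 1.12·26.1600·16.9439

496.4435 billion cells


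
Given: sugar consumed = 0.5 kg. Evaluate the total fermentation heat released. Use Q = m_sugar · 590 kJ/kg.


Q = 0.5 · 590

295.0000 kJ


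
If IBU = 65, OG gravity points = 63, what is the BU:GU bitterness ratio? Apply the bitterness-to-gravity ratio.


BU:GU = IBU / OG_points
BU:GU = 65 / 63

1.0317


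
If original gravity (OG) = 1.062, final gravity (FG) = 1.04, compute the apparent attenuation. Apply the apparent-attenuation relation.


AA = (OG − FG)/(OG − 1) · 100
AA = (1.062 − 1.04)/(1.062 − 1) · 100

35.4839 %


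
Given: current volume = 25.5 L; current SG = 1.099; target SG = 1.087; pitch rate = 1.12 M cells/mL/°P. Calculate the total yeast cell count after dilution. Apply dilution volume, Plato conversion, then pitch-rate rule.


V_w = V·((SG_c−1)/(SG_t−1)−1);  °P = 259 − 259/SG_t;  cells = rate·(V+V_w)·°P
V_w = 25.5·((1.099−1)/(1.087−1)−1) = 3.5172
V_final = 25.5 + 3.5172 = 29.0172
°P = 259 − 259/1.087 = 20.7295
cells = 1.12·29.0172·20.7295

673.6955 billion cells


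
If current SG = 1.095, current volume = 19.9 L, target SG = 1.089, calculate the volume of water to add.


V_water = V·((SG_curr − 1)/(SG_target − 1) − 1)
V_water = 19.9·((1.095 − 1)/(1.089 − 1) − 1)

1.3416 L


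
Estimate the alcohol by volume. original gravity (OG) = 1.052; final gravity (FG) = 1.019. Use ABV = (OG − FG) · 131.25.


ABV = (1.052 − 1.019) · 131.25

4.3313 % ABV


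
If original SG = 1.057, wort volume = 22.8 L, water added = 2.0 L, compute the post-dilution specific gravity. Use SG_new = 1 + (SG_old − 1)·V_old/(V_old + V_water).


pts = (1.057 − 1)·1000·22.8/(22.8 + 2.0) = 52.4032
SG_new = 1 + 52.4032/1000

1.0524


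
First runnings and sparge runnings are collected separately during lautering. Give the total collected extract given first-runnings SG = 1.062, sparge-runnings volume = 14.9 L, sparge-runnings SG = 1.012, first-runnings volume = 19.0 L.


total = Σ (SG_i − 1)·1000·V_i
first = (1.062 − 1)·1000·19.0 = 1178.0000
sparge = (1.012 − 1)·1000·14.9 = 178.8000
total = 1178.0000 + 178.8000

1356.8000 gravity·L


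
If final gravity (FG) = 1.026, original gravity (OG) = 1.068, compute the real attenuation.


AA = (OG−FG)/(OG−1)·100;  RA = AA·0.8192
AA = (1.068 − 1.026)/(1.068 − 1)·100 = 61.7647
RA = 61.7647·0.8192

50.5976 %


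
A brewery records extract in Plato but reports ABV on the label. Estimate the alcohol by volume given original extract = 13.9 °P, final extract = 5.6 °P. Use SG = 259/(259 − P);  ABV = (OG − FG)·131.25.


OG = 259/(259 − 13.9) = 1.0567
FG = 259/(259 − 5.6) = 1.0221
ABV = (1.0567 − 1.0221)·131.25

4.5428 % ABV


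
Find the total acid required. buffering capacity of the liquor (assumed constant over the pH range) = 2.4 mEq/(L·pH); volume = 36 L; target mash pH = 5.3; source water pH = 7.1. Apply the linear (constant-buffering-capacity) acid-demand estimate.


acid = buffering capacity · (pH_source − pH_target) · V
acid = 2.4 · (7.1 − 5.3) · 36

155.5200 mEq


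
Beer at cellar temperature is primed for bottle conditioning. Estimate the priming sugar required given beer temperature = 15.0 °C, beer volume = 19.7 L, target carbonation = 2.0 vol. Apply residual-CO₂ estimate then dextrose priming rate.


residual = 14.695·(0.01821 + 0.09011·e^(−0.04·T));  sugar = (target − residual)·4.0·V
residual = 14.695·(0.01821 + 0.09011·e^(−0.04·15.0)) = 0.9943
sugar = (2.0 − 0.9943)·4.0·19.7

79.2481 g


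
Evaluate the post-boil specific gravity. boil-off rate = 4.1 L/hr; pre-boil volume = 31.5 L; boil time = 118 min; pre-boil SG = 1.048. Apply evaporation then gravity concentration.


V_post = V_pre − rate·(t/60);  SG_post = 1 + (SG_pre−1)·V_pre/V_post
V_post = 31.5 − 4.1·(118/60) = 23.4367
SG_post = 1 + (1.048 − 1)·31.5/23.4367

1.0645


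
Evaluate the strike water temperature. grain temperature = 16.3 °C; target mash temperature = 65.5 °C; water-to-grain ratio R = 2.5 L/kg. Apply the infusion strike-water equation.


T_strike = (0.41/R)·(T_mash − T_grain) + T_mash
T_strike = (0.41/2.5)·(65.5 − 16.3) + 65.5

73.5688 °C


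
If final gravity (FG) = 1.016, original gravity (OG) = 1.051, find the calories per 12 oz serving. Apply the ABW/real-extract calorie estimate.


ABW = (OG−FG)·131.25·0.79/FG;  °P = 259 − 259/SG (for OG→OE and FG→AE);  RE = 0.1808·OE + 0.8192·AE;  Cal = (6.9·ABW + 4·(RE−0.1))·FG·3.55
ABW = (1.051 − 1.016)·131.25·0.79/1.016 = 3.5719
OE = 259 − 259/1.051 = 12.5680 °P
AE = 259 − 259/1.016 = 4.0787 °P
RE = 0.1808·12.5680 + 0.8192·4.0787 = 5.6136 °P
Cal = (6.9·3.5719 + 4·(5.6136−0.1))·1.016·3.55

168.4398 kcal


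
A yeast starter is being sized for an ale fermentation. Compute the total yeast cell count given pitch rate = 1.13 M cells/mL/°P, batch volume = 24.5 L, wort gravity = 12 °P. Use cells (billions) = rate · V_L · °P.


cells = 1.13 · 24.5 · 12

332.2200 billion cells


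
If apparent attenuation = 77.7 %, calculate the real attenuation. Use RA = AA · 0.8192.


RA = 77.7 · 0.8192

63.6518 %


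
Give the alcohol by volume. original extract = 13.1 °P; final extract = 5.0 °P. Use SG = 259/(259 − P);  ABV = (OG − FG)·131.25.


OG = 259/(259 − 13.1) = 1.0533
FG = 259/(259 − 5.0) = 1.0197
ABV = (1.0533 − 1.0197)·131.25

4.4085 % ABV


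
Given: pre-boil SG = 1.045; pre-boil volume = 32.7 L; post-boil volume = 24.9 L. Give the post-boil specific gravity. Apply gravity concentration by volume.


SG_post = 1 + (SG_pre − 1)·V_pre/V_post
pts_pre = (1.045 − 1)·1000 = 45.0000
pts_post = 45.0000·32.7/24.9 = 59.0964
SG_post = 1 + 59.0964/1000

1.0591


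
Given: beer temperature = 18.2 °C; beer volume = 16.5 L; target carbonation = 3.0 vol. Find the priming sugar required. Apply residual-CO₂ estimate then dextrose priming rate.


residual = 14.695·(0.01821 + 0.09011·e^(−0.04·T));  sugar = (target − residual)·4.0·V
residual = 14.695·(0.01821 + 0.09011·e^(−0.04·18.2)) = 0.9070
sugar = (3.0 − 0.9070)·4.0·16.5

138.1379 g


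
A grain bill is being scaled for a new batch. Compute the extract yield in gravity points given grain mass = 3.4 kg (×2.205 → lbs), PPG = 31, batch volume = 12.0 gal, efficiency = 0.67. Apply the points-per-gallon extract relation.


points = lbs × PPG × eff / vol
lbs = 3.4 × 2.205 = 7.4970
points = 7.4970 × 31 × 0.67 / 12.0

12.9761 points


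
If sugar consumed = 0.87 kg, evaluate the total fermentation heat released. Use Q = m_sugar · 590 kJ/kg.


Q = 0.87 · 590

513.3000 kJ


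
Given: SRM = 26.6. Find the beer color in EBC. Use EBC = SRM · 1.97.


EBC = 26.6 · 1.97

52.4020 EBC


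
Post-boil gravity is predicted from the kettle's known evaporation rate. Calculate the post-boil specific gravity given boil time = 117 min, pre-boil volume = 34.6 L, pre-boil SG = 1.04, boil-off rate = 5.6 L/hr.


V_post = V_pre − rate·(t/60);  SG_post = 1 + (SG_pre−1)·V_pre/V_post
V_post = 34.6 − 5.6·(117/60) = 23.6800
SG_post = 1 + (1.04 − 1)·34.6/23.6800

1.0584


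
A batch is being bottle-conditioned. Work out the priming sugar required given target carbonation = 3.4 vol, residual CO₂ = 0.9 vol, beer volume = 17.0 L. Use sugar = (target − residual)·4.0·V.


sugar = (3.4 − 0.9)·4.0·17.0

170.0000 g


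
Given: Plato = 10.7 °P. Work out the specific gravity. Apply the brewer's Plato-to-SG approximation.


SG = 259/(259 − P)
SG = 259/(259 − 10.7)

1.0431


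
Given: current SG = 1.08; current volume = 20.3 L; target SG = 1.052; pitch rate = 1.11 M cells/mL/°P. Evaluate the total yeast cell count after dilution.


V_w = V·((SG_c−1)/(SG_t−1)−1);  °P = 259 − 259/SG_t;  cells = rate·(V+V_w)·°P
V_w = 20.3·((1.08−1)/(1.052−1)−1) = 10.9308
V_final = 20.3 + 10.9308 = 31.2308
°P = 259 − 259/1.052 = 12.8023
cells = 1.11·31.2308·12.8023

443.8059 billion cells


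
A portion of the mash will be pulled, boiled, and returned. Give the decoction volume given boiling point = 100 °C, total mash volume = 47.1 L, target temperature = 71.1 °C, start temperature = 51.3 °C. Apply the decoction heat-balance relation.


V_dec = V_total·(T_target − T_start)/(T_boil − T_start)
V_dec = 47.1·(71.1 − 51.3)/(100 − 51.3)

19.1495 L


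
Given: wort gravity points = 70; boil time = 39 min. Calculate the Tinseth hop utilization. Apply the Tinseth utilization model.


U = 1.65·0.000125^(GP/1000) · (1 − e^(−0.04·t))/4.15
bigness = 1.65·0.000125^(70/1000) = 0.8796
boil_factor = (1 − e^(−0.04·39))/4.15 = 0.1903
U = 0.8796 · 0.1903

0.1674


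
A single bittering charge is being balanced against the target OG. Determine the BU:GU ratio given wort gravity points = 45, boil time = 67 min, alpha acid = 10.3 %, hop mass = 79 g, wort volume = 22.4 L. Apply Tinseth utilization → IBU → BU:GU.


U = 1.65·0.000125^(GP/1000)·(1−e^(−0.04t))/4.15;  IBU = (α/100)·m·U·1000/V;  BU:GU = IBU/GP
U = 1.65·0.000125^(45/1000)·(1−e^(−0.04·67))/4.15 = 0.2471
IBU = (10.3/100)·79·0.2471·1000/22.4 = 89.7773
BU:GU = 89.7773/45

1.9951


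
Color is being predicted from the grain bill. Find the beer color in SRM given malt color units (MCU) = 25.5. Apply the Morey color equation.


SRM = 1.4922 · MCU^0.6859
SRM = 1.4922 · 25.5^0.6859

13.7586 SRM


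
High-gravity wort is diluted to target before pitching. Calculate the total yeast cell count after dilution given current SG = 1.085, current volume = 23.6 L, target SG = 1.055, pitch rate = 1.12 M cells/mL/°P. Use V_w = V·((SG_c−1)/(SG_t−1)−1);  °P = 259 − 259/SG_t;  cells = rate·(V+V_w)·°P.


V_w = 23.6·((1.085−1)/(1.055−1)−1) = 12.8727
V_final = 23.6 + 12.8727 = 36.4727
°P = 259 − 259/1.055 = 13.5024
cells = 1.12·36.4727·13.5024

551.5644 billion cells


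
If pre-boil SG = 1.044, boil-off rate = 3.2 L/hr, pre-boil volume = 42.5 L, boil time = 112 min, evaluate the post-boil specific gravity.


V_post = V_pre − rate·(t/60);  SG_post = 1 + (SG_pre−1)·V_pre/V_post
V_post = 42.5 − 3.2·(112/60) = 36.5267
SG_post = 1 + (1.044 − 1)·42.5/36.5267

1.0512


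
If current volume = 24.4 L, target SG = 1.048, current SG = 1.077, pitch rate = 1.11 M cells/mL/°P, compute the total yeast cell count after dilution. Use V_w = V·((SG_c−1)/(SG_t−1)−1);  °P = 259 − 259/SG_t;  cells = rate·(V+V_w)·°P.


V_w = 24.4·((1.077−1)/(1.048−1)−1) = 14.7417
V_final = 24.4 + 14.7417 = 39.1417
°P = 259 − 259/1.048 = 11.8626
cells = 1.11·39.1417·11.8626

515.3971 billion cells


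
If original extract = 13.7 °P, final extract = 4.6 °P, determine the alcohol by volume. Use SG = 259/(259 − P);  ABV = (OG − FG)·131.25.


OG = 259/(259 − 13.7) = 1.0558
FG = 259/(259 − 4.6) = 1.0181
ABV = (1.0558 − 1.0181)·131.25

4.9571 % ABV


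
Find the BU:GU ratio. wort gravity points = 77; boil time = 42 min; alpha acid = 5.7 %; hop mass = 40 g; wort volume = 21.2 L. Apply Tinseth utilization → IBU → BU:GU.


U = 1.65·0.000125^(GP/1000)·(1−e^(−0.04t))/4.15;  IBU = (α/100)·m·U·1000/V;  BU:GU = IBU/GP
U = 1.65·0.000125^(77/1000)·(1−e^(−0.04·42))/4.15 = 0.1619
IBU = (5.7/100)·40·0.1619·1000/21.2 = 17.4149
BU:GU = 17.4149/77

0.2262


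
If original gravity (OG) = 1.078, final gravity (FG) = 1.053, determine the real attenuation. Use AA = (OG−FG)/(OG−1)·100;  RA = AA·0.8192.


AA = (1.078 − 1.053)/(1.078 − 1)·100 = 32.0513
RA = 32.0513·0.8192

26.2564 %


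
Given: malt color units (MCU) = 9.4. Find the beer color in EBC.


SRM = 1.4922·MCU^0.6859;  EBC = SRM·1.97
SRM = 1.4922·9.4^0.6859 = 6.9390
EBC = 6.9390·1.97

13.6698 EBC


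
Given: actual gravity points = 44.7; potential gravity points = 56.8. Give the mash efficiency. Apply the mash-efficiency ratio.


efficiency = actual / potential × 100
efficiency = 44.7 / 56.8 × 100

78.6972 %


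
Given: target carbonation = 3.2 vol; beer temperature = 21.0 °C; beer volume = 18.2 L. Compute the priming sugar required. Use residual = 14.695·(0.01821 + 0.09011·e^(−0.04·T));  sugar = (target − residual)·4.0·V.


residual = 14.695·(0.01821 + 0.09011·e^(−0.04·21.0)) = 0.8393
sugar = (3.2 − 0.8393)·4.0·18.2

171.8624 g


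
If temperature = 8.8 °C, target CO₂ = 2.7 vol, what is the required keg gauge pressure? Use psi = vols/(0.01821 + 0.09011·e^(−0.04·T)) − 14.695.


psi = 2.7/(0.01821 + 0.09011·e^(−0.04·8.8)) − 14.695

18.4003 psi


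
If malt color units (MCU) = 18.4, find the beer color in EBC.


SRM = 1.4922·MCU^0.6859;  EBC = SRM·1.97
SRM = 1.4922·18.4^0.6859 = 10.9993
EBC = 10.9993·1.97

21.6686 EBC


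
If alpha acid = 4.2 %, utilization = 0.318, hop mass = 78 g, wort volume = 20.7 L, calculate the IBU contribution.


IBU = (α/100)·mass·U·1000 / V
IBU = (4.2/100)·78·0.318·1000 / 20.7

50.3270 IBU


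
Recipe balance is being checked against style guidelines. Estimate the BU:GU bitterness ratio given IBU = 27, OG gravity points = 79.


BU:GU = IBU / OG_points
BU:GU = 27 / 79

0.3418


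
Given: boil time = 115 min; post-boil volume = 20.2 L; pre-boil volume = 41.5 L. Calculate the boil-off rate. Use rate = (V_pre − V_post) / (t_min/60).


rate = (41.5 − 20.2) / (115/60)

11.1130 L/hr


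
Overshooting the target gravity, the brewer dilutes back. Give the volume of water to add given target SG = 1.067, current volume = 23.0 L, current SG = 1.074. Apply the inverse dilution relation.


V_water = V·((SG_curr − 1)/(SG_target − 1) − 1)
V_water = 23.0·((1.074 − 1)/(1.067 − 1) − 1)

2.4030 L


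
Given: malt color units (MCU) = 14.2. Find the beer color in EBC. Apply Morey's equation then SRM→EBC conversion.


SRM = 1.4922·MCU^0.6859;  EBC = SRM·1.97
SRM = 1.4922·14.2^0.6859 = 9.2083
EBC = 9.2083·1.97

18.1404 EBC


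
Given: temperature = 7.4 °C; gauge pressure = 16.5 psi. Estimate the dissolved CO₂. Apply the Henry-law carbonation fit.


vols = (P + 14.695)·(0.01821 + 0.09011·e^(−0.04·T))
vols = (16.5 + 14.695)·(0.01821 + 0.09011·e^(−0.04·7.4))

2.6588 volumes


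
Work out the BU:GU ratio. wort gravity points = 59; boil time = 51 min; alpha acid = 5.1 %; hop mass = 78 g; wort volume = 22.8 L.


U = 1.65·0.000125^(GP/1000)·(1−e^(−0.04t))/4.15;  IBU = (α/100)·m·U·1000/V;  BU:GU = IBU/GP
U = 1.65·0.000125^(59/1000)·(1−e^(−0.04·51))/4.15 = 0.2035
IBU = (5.1/100)·78·0.2035·1000/22.8 = 35.5131
BU:GU = 35.5131/59

0.6019


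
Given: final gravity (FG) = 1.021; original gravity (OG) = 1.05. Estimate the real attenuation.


AA = (OG−FG)/(OG−1)·100;  RA = AA·0.8192
AA = (1.05 − 1.021)/(1.05 − 1)·100 = 58.0000
RA = 58.0000·0.8192

47.5136 %


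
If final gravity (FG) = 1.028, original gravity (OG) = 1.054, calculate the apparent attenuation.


AA = (OG − FG)/(OG − 1) · 100
AA = (1.054 − 1.028)/(1.054 − 1) · 100

48.1481 %


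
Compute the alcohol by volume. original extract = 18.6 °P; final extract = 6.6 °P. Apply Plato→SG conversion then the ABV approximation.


SG = 259/(259 − P);  ABV = (OG − FG)·131.25
OG = 259/(259 − 18.6) = 1.0774
FG = 259/(259 − 6.6) = 1.0261
ABV = (1.0774 − 1.0261)·131.25

6.7229 % ABV


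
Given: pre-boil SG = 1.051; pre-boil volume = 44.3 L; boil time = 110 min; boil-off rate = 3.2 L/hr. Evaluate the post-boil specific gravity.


V_post = V_pre − rate·(t/60);  SG_post = 1 + (SG_pre−1)·V_pre/V_post
V_post = 44.3 − 3.2·(110/60) = 38.4333
SG_post = 1 + (1.051 − 1)·44.3/38.4333

1.0588


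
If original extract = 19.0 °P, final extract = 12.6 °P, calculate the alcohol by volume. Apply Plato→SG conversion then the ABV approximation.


SG = 259/(259 − P);  ABV = (OG − FG)·131.25
OG = 259/(259 − 19.0) = 1.0792
FG = 259/(259 − 12.6) = 1.0511
ABV = (1.0792 − 1.0511)·131.25

3.6790 % ABV


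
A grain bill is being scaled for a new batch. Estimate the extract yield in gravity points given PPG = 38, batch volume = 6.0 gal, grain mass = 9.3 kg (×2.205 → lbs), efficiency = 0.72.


points = lbs × PPG × eff / vol
lbs = 9.3 × 2.205 = 20.5065
points = 20.5065 × 38 × 0.72 / 6.0

93.5096 points


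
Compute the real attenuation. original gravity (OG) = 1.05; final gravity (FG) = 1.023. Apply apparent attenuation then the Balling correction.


AA = (OG−FG)/(OG−1)·100;  RA = AA·0.8192
AA = (1.05 − 1.023)/(1.05 − 1)·100 = 54.0000
RA = 54.0000·0.8192

44.2368 %


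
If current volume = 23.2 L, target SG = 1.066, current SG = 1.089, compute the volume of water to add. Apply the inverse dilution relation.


V_water = V·((SG_curr − 1)/(SG_target − 1) − 1)
V_water = 23.2·((1.089 − 1)/(1.066 − 1) − 1)

8.0848 L


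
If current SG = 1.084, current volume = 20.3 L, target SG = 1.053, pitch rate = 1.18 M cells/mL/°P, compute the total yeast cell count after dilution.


V_w = V·((SG_c−1)/(SG_t−1)−1);  °P = 259 − 259/SG_t;  cells = rate·(V+V_w)·°P
V_w = 20.3·((1.084−1)/(1.053−1)−1) = 11.8736
V_final = 20.3 + 11.8736 = 32.1736
°P = 259 − 259/1.053 = 13.0361
cells = 1.18·32.1736·13.0361

494.9128 billion cells


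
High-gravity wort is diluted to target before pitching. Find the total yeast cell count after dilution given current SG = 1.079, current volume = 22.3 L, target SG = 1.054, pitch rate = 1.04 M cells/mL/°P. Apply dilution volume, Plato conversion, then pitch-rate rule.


V_w = V·((SG_c−1)/(SG_t−1)−1);  °P = 259 − 259/SG_t;  cells = rate·(V+V_w)·°P
V_w = 22.3·((1.079−1)/(1.054−1)−1) = 10.3241
V_final = 22.3 + 10.3241 = 32.6241
°P = 259 − 259/1.054 = 13.2694
cells = 1.04·32.6241·13.2694

450.2197 billion cells


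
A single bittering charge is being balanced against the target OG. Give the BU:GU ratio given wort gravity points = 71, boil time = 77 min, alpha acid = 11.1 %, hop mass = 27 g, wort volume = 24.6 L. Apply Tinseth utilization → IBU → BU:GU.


U = 1.65·0.000125^(GP/1000)·(1−e^(−0.04t))/4.15;  IBU = (α/100)·m·U·1000/V;  BU:GU = IBU/GP
U = 1.65·0.000125^(71/1000)·(1−e^(−0.04·77))/4.15 = 0.2004
IBU = (11.1/100)·27·0.2004·1000/24.6 = 24.4138
BU:GU = 24.4138/71

0.3439


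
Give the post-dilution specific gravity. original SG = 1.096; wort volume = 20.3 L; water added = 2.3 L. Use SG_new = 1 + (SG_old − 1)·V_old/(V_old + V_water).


pts = (1.096 − 1)·1000·20.3/(20.3 + 2.3) = 86.2301
SG_new = 1 + 86.2301/1000

1.0862


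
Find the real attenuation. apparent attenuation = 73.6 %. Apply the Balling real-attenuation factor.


RA = AA · 0.8192
RA = 73.6 · 0.8192

60.2931 %


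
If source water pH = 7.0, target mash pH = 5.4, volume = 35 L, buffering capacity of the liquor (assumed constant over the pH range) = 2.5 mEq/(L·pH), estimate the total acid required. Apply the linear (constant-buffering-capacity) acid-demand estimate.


acid = buffering capacity · (pH_source − pH_target) · V
acid = 2.5 · (7.0 − 5.4) · 35

140.0000 mEq


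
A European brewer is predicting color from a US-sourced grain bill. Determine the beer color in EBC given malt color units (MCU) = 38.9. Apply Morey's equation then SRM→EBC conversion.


SRM = 1.4922·MCU^0.6859;  EBC = SRM·1.97
SRM = 1.4922·38.9^0.6859 = 18.3812
EBC = 18.3812·1.97

36.2109 EBC


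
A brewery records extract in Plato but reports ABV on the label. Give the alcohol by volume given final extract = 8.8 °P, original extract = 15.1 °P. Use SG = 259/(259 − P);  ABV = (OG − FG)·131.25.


OG = 259/(259 − 15.1) = 1.0619
FG = 259/(259 − 8.8) = 1.0352
ABV = (1.0619 − 1.0352)·131.25

3.5095 % ABV


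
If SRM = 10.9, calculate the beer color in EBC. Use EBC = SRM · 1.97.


EBC = 10.9 · 1.97

21.4730 EBC


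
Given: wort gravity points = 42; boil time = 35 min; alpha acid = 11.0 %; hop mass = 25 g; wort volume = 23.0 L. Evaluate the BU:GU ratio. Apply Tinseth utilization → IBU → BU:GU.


U = 1.65·0.000125^(GP/1000)·(1−e^(−0.04t))/4.15;  IBU = (α/100)·m·U·1000/V;  BU:GU = IBU/GP
U = 1.65·0.000125^(42/1000)·(1−e^(−0.04·35))/4.15 = 0.2054
IBU = (11.0/100)·25·0.2054·1000/23.0 = 24.5549
BU:GU = 24.5549/42

0.5846


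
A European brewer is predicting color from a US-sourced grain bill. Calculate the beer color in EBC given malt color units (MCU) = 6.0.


SRM = 1.4922·MCU^0.6859;  EBC = SRM·1.97
SRM = 1.4922·6.0^0.6859 = 5.0999
EBC = 5.0999·1.97

10.0468 EBC


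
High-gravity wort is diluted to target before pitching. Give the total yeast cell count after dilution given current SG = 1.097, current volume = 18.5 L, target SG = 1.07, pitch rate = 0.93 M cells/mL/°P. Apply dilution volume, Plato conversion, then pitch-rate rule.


V_w = V·((SG_c−1)/(SG_t−1)−1);  °P = 259 − 259/SG_t;  cells = rate·(V+V_w)·°P
V_w = 18.5·((1.097−1)/(1.07−1)−1) = 7.1357
V_final = 18.5 + 7.1357 = 25.6357
°P = 259 − 259/1.07 = 16.9439
cells = 0.93·25.6357·16.9439

403.9638 billion cells


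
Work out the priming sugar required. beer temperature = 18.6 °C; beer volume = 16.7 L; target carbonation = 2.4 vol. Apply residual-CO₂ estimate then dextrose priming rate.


residual = 14.695·(0.01821 + 0.09011·e^(−0.04·T));  sugar = (target − residual)·4.0·V
residual = 14.695·(0.01821 + 0.09011·e^(−0.04·18.6)) = 0.8969
sugar = (2.4 − 0.8969)·4.0·16.7

100.4103 g


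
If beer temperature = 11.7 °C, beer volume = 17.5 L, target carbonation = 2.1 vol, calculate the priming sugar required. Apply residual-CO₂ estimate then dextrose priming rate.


residual = 14.695·(0.01821 + 0.09011·e^(−0.04·T));  sugar = (target − residual)·4.0·V
residual = 14.695·(0.01821 + 0.09011·e^(−0.04·11.7)) = 1.0969
sugar = (2.1 − 1.0969)·4.0·17.5

70.2198 g


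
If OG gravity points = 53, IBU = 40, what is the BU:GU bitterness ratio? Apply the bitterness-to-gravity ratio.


BU:GU = IBU / OG_points
BU:GU = 40 / 53

0.7547


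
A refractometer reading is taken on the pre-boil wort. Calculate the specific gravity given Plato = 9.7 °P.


SG = 259/(259 − P)
SG = 259/(259 − 9.7)

1.0389


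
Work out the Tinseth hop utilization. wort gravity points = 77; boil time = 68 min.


U = 1.65·0.000125^(GP/1000) · (1 − e^(−0.04·t))/4.15
bigness = 1.65·0.000125^(77/1000) = 0.8259
boil_factor = (1 − e^(−0.04·68))/4.15 = 0.2251
U = 0.8259 · 0.2251

0.1859


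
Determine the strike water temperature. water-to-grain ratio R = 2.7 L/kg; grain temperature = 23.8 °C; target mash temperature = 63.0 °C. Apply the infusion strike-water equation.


T_strike = (0.41/R)·(T_mash − T_grain) + T_mash
T_strike = (0.41/2.7)·(63.0 − 23.8) + 63.0

68.9526 °C


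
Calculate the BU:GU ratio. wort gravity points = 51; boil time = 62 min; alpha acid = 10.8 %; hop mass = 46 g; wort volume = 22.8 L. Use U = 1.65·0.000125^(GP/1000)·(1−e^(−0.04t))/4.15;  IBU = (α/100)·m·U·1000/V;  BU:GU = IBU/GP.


U = 1.65·0.000125^(51/1000)·(1−e^(−0.04·62))/4.15 = 0.2304
IBU = (10.8/100)·46·0.2304·1000/22.8 = 50.1929
BU:GU = 50.1929/51

0.9842


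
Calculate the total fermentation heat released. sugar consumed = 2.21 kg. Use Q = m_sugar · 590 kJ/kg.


Q = 2.21 · 590

1303.9000 kJ


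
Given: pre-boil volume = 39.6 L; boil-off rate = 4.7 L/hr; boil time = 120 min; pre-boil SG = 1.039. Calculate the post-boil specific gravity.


V_post = V_pre − rate·(t/60);  SG_post = 1 + (SG_pre−1)·V_pre/V_post
V_post = 39.6 − 4.7·(120/60) = 30.2000
SG_post = 1 + (1.039 − 1)·39.6/30.2000

1.0511


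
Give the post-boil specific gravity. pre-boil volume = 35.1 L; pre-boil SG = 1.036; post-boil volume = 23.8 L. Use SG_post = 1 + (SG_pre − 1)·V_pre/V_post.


pts_pre = (1.036 − 1)·1000 = 36.0000
pts_post = 36.0000·35.1/23.8 = 53.0924
SG_post = 1 + 53.0924/1000

1.0531


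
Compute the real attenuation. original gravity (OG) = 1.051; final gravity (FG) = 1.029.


AA = (OG−FG)/(OG−1)·100;  RA = AA·0.8192
AA = (1.051 − 1.029)/(1.051 − 1)·100 = 43.1373
RA = 43.1373·0.8192

35.3380 %


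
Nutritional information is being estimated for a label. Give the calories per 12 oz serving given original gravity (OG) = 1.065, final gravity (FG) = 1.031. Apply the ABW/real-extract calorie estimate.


ABW = (OG−FG)·131.25·0.79/FG;  °P = 259 − 259/SG (for OG→OE and FG→AE);  RE = 0.1808·OE + 0.8192·AE;  Cal = (6.9·ABW + 4·(RE−0.1))·FG·3.55
ABW = (1.065 − 1.031)·131.25·0.79/1.031 = 3.4194
OE = 259 − 259/1.065 = 15.8075 °P
AE = 259 − 259/1.031 = 7.7876 °P
RE = 0.1808·15.8075 + 0.8192·7.7876 = 9.2376 °P
Cal = (6.9·3.4194 + 4·(9.2376−0.1))·1.031·3.55

220.1302 kcal


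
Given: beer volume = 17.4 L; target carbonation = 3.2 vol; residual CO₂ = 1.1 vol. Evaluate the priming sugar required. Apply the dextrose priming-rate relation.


sugar = (target − residual)·4.0·V
sugar = (3.2 − 1.1)·4.0·17.4

146.1600 g


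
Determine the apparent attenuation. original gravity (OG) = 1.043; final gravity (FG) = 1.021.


AA = (OG − FG)/(OG − 1) · 100
AA = (1.043 − 1.021)/(1.043 − 1) · 100

51.1628 %


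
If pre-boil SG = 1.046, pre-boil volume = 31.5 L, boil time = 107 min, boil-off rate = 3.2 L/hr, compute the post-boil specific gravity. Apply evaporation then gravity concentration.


V_post = V_pre − rate·(t/60);  SG_post = 1 + (SG_pre−1)·V_pre/V_post
V_post = 31.5 − 3.2·(107/60) = 25.7933
SG_post = 1 + (1.046 − 1)·31.5/25.7933

1.0562


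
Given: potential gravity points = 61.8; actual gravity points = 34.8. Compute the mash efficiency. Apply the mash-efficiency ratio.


efficiency = actual / potential × 100
efficiency = 34.8 / 61.8 × 100

56.3107 %


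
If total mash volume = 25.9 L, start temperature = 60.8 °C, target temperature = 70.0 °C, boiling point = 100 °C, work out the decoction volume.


V_dec = V_total·(T_target − T_start)/(T_boil − T_start)
V_dec = 25.9·(70.0 − 60.8)/(100 − 60.8)

6.0786 L


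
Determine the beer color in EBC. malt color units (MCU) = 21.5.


SRM = 1.4922·MCU^0.6859;  EBC = SRM·1.97
SRM = 1.4922·21.5^0.6859 = 12.2390
EBC = 12.2390·1.97

24.1109 EBC


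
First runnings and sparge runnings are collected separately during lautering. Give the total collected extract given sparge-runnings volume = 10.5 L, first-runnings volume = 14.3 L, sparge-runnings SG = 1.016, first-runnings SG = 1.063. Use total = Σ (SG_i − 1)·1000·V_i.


first = (1.063 − 1)·1000·14.3 = 900.9000
sparge = (1.016 − 1)·1000·10.5 = 168.0000
total = 900.9000 + 168.0000

1068.9000 gravity·L


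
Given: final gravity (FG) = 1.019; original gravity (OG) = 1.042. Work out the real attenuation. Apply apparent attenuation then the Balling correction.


AA = (OG−FG)/(OG−1)·100;  RA = AA·0.8192
AA = (1.042 − 1.019)/(1.042 − 1)·100 = 54.7619
RA = 54.7619·0.8192

44.8610 %


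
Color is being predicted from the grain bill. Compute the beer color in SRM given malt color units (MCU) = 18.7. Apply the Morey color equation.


SRM = 1.4922 · MCU^0.6859
SRM = 1.4922 · 18.7^0.6859

11.1220 SRM
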